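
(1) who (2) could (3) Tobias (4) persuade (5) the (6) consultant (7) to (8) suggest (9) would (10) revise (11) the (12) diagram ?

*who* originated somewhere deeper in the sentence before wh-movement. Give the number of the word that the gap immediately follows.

8

Before movement: Tobias could persuade the consultant to suggest who would revise the diagram.
'who' functions as the subject of the clause embedded under 'suggest'. It moves to the left edge, and the trace sits right after 'suggest':
Who could Tobias persuade the consultant to suggest ___ would revise the diagram?
'suggest' is word 8.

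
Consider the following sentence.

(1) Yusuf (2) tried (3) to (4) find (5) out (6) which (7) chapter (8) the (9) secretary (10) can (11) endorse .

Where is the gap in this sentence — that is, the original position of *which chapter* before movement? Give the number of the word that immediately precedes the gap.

In situ: The secretary can endorse which chapter.
The filler 'which chapter' is interpreted as the direct object of 'endorse'. Wh-movement fronts it, leaving a gap right after 'endorse':
Yusuf tried to find out which chapter the secretary can endorse ___.
'endorse' is word 11.

11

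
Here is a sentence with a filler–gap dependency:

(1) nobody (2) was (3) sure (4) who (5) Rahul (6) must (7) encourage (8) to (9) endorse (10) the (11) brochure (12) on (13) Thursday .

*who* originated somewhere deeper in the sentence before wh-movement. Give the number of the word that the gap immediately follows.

7

Before movement: Rahul must encourage who to endorse the brochure on Thursday.
'who' is the direct object of 'encourage'. It moves to the left edge, and the trace sits right after 'encourage':
Nobody was sure who Rahul must encourage ___ to endorse the brochure on Thursday.
'encourage' is word 7.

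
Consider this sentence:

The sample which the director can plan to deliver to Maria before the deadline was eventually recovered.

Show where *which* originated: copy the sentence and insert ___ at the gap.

The sample which the director can plan to deliver ___ to Maria before the deadline was eventually recovered.

'which' functions as the direct object of 'deliver'. The gap is right after 'deliver'.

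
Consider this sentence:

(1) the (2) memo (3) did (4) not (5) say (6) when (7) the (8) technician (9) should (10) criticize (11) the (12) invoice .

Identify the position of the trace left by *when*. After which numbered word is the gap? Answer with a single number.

12

Pre-movement form: The technician should criticize the invoice when.
'when' is the temporal adjunct. Wh-movement fronts it, leaving a gap right after 'invoice':
The memo did not say when the technician should criticize the invoice ___.
'invoice' is word 12.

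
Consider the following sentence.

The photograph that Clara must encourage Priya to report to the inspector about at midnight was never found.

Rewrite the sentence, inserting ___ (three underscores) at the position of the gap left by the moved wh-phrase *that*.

The photograph that Clara must encourage Priya to report to the inspector about ___ at midnight was never found.

'that' functions as the object of the preposition 'about'. The gap is right after 'about'.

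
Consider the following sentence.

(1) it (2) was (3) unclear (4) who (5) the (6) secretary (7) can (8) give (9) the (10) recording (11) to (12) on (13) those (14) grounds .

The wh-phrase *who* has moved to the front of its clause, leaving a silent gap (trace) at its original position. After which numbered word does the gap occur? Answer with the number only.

In situ: The secretary can give the recording to who on those grounds.
'who' is the object of the preposition 'to' (recipient of 'give'). It moves to the left edge, and the trace sits right after 'to':
It was unclear who the secretary can give the recording to ___ on those grounds.
'to' is word 11.

11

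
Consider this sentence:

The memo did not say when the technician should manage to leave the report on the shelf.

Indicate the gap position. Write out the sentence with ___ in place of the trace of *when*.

The memo did not say when the technician should manage to leave the report on the shelf ___.

Pre-movement form: The technician should manage to leave the report on the shelf when.
'when' functions as the temporal adjunct. The gap is right after 'shelf'.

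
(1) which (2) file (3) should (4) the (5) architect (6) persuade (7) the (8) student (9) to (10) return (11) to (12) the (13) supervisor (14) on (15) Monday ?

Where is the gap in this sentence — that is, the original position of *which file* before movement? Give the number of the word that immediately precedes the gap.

10

Pre-movement form: The architect should persuade the student to return which file to the supervisor on Monday.
'which file' is the direct object of 'return'. It moves to the left edge, and the trace sits right after 'return':
Which file should the architect persuade the student to return ___ to the supervisor on Monday?
'return' is word 10.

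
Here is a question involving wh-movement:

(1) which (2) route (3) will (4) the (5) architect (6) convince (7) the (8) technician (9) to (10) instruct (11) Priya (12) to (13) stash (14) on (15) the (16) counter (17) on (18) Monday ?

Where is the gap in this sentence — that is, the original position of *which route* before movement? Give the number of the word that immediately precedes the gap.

13

In situ: The architect will convince the technician to instruct Priya to stash which route on the counter on Monday.
The filler 'which route' is interpreted as the direct object of 'stash'. Wh-movement fronts it, leaving a gap right after 'stash':
Which route will the architect convince the technician to instruct Priya to stash ___ on the counter on Monday?
'stash' is word 13.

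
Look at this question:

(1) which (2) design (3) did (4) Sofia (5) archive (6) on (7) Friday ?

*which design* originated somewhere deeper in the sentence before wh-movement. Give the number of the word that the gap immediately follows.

5

Before movement: Sofia did archive which design on Friday.
The filler 'which design' is interpreted as the direct object of 'archive'. It moves to the left edge, and the trace sits right after 'archive':
Which design did Sofia archive ___ on Friday?
'archive' is word 5.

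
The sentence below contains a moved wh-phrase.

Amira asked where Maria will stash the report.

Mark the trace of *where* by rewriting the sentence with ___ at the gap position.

Amira asked where Maria will stash the report ___.

Pre-movement form: Maria will stash the report where.
'where' is the locative complement of 'stash'. The gap is right after 'report'.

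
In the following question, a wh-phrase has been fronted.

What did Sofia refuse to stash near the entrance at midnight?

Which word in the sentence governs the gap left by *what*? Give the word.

Underlying clause: Sofia did refuse to stash what near the entrance at midnight.
The filler 'what' is interpreted as the direct object of 'stash'. Wh-movement fronts it, leaving a gap right after 'stash':
What did Sofia refuse to stash ___ near the entrance at midnight?

stash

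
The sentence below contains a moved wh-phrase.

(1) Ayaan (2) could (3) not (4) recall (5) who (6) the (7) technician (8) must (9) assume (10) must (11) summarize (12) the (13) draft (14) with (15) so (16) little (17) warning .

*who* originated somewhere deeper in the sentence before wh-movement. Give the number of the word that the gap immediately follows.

9

Before movement: The technician must assume who must summarize the draft with so little warning.
'who' functions as the subject of the clause embedded under 'assume'. Fronting leaves a gap immediately after 'assume':
Ayaan could not recall who the technician must assume ___ must summarize the draft with so little warning.
'assume' is word 9.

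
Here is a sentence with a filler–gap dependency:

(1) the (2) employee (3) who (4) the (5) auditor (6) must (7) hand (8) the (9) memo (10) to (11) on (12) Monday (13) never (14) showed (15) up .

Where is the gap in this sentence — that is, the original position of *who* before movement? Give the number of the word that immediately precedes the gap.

'who' functions as the object of the preposition 'to' (recipient of 'hand'). It moves to the left edge, and the trace sits right after 'to':
The employee who the auditor must hand the memo to ___ on Monday never showed up.
'to' is word 10.

10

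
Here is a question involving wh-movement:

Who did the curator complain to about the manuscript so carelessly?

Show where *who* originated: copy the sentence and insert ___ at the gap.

Who did the curator complain to ___ about the manuscript so carelessly?

Before movement: The curator did complain to who about the manuscript so carelessly.
The filler 'who' is interpreted as the object of the preposition 'to'. The gap is right after 'to'.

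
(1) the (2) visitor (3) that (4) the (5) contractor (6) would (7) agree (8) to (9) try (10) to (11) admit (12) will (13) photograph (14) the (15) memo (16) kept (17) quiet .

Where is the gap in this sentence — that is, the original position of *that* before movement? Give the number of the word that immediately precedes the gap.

'that' is the subject of the clause embedded under 'admit'. Fronting leaves a gap immediately after 'admit':
The visitor that the contractor would agree to try to admit ___ will photograph the memo kept quiet.
'admit' is word 11.

11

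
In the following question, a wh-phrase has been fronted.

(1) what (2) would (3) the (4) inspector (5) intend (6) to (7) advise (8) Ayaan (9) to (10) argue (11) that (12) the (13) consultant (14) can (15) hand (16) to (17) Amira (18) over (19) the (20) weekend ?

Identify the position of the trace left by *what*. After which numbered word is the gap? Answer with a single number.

Pre-movement form: The inspector would intend to advise Ayaan to argue that the consultant can hand what to Amira over the weekend.
'what' functions as the direct object of 'hand'. Wh-movement fronts it, leaving a gap right after 'hand':
What would the inspector intend to advise Ayaan to argue that the consultant can hand ___ to Amira over the weekend?
'hand' is word 15.

15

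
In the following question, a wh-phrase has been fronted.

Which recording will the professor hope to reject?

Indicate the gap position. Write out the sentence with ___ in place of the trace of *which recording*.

Before movement: The professor will hope to reject which recording.
'which recording' functions as the direct object of 'reject'. The gap is right after 'reject'.

Which recording will the professor hope to reject ___?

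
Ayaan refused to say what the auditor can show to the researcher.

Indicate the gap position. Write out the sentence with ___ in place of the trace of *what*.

Ayaan refused to say what the auditor can show ___ to the researcher.

In situ: The auditor can show what to the researcher.
The filler 'what' is interpreted as the direct object of 'show'. The gap is right after 'show'.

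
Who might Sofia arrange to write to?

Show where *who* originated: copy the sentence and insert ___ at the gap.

Pre-movement form: Sofia might arrange to write to who.
'who' functions as the object of the preposition 'to'. The gap is right after 'to'.

Who might Sofia arrange to write to ___?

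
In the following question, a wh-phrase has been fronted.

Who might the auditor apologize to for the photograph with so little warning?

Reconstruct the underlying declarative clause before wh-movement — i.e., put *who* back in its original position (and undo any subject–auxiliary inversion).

'who' functions as the object of the preposition 'to'. Fronting leaves a gap immediately after 'to':
Who might the auditor apologize to ___ for the photograph with so little warning?

The auditor might apologize to who for the photograph with so little warning.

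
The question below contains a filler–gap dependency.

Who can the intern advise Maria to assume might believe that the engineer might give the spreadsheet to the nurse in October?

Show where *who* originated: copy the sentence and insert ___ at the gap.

Underlying clause: The intern can advise Maria to assume who might believe that the engineer might give the spreadsheet to the nurse in October.
'who' functions as the subject of the clause embedded under 'assume'. The gap is right after 'assume'.

Who can the intern advise Maria to assume ___ might believe that the engineer might give the spreadsheet to the nurse in October?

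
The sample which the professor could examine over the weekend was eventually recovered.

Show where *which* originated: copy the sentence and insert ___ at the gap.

The sample which the professor could examine ___ over the weekend was eventually recovered.

'which' is the direct object of 'examine'. The gap is right after 'examine'.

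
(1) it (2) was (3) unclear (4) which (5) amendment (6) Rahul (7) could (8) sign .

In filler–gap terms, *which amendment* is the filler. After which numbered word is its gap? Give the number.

8

Underlying clause: Rahul could sign which amendment.
'which amendment' is the direct object of 'sign'. Wh-movement fronts it, leaving a gap right after 'sign':
It was unclear which amendment Rahul could sign ___.
'sign' is word 8.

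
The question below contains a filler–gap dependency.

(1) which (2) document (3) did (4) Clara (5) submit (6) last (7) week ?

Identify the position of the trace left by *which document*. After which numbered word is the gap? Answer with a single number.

Pre-movement form: Clara did submit which document last week.
The filler 'which document' is interpreted as the direct object of 'submit'. Wh-movement fronts it, leaving a gap right after 'submit':
Which document did Clara submit ___ last week?
'submit' is word 5.

5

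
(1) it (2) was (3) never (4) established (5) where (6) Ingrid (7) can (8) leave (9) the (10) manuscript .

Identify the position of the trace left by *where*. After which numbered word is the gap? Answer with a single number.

10

In situ: Ingrid can leave the manuscript where.
'where' functions as the locative complement of 'leave'. Fronting leaves a gap immediately after 'manuscript':
It was never established where Ingrid can leave the manuscript ___.
'manuscript' is word 10.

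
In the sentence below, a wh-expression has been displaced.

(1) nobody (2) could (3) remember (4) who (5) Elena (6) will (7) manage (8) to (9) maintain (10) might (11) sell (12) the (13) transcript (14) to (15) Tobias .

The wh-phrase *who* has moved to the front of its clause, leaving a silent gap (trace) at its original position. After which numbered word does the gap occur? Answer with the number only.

In situ: Elena will manage to maintain who might sell the transcript to Tobias.
'who' is the subject of the clause embedded under 'maintain'. Fronting leaves a gap immediately after 'maintain':
Nobody could remember who Elena will manage to maintain ___ might sell the transcript to Tobias.
'maintain' is word 9.

9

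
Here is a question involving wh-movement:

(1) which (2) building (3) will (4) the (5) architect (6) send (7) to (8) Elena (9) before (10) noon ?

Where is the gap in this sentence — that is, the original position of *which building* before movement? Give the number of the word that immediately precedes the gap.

6

Before movement: The architect will send which building to Elena before noon.
'which building' functions as the direct object of 'send'. Wh-movement fronts it, leaving a gap right after 'send':
Which building will the architect send ___ to Elena before noon?
'send' is word 6.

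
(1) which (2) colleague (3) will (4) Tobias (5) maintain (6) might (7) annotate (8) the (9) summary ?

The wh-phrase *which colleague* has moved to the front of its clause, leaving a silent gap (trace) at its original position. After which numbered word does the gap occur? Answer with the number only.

In situ: Tobias will maintain which colleague might annotate the summary.
'which colleague' is the subject of the clause embedded under 'maintain'. Fronting leaves a gap immediately after 'maintain':
Which colleague will Tobias maintain ___ might annotate the summary?
'maintain' is word 5.

5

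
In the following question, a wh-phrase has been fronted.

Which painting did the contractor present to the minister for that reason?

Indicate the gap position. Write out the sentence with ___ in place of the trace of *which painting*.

Which painting did the contractor present ___ to the minister for that reason?

Before movement: The contractor did present which painting to the minister for that reason.
The filler 'which painting' is interpreted as the direct object of 'present'. The gap is right after 'present'.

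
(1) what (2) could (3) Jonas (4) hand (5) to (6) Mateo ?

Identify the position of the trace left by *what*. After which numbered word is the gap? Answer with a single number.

Before movement: Jonas could hand what to Mateo.
The filler 'what' is interpreted as the direct object of 'hand'. It moves to the left edge, and the trace sits right after 'hand':
What could Jonas hand ___ to Mateo?
'hand' is word 4.

4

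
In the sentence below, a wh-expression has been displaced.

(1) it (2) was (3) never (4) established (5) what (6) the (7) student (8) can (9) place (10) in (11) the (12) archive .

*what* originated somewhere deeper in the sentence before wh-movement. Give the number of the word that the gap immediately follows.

9

Pre-movement form: The student can place what in the archive.
'what' is the direct object of 'place'. Fronting leaves a gap immediately after 'place':
It was never established what the student can place ___ in the archive.
'place' is word 9.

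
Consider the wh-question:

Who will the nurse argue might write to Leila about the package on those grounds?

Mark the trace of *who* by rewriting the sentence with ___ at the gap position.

Who will the nurse argue ___ might write to Leila about the package on those grounds?

Pre-movement form: The nurse will argue who might write to Leila about the package on those grounds.
'who' is the subject of the clause embedded under 'argue'. The gap is right after 'argue'.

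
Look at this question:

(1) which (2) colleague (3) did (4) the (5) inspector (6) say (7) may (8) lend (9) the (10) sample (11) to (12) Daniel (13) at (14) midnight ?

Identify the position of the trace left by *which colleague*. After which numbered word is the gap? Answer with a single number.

Pre-movement form: The inspector did say which colleague may lend the sample to Daniel at midnight.
'which colleague' functions as the subject of the clause embedded under 'say'. It moves to the left edge, and the trace sits right after 'say':
Which colleague did the inspector say ___ may lend the sample to Daniel at midnight?
'say' is word 6.

6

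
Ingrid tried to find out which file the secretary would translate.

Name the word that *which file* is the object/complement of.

Pre-movement form: The secretary would translate which file.
'which file' functions as the direct object of 'translate'. Wh-movement fronts it, leaving a gap right after 'translate':
Ingrid tried to find out which file the secretary would translate ___.

translate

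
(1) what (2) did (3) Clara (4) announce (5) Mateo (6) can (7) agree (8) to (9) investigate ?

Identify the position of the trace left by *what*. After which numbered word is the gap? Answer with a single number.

In situ: Clara did announce Mateo can agree to investigate what.
'what' is the direct object of 'investigate'. Fronting leaves a gap immediately after 'investigate':
What did Clara announce Mateo can agree to investigate ___?
'investigate' is word 9.

9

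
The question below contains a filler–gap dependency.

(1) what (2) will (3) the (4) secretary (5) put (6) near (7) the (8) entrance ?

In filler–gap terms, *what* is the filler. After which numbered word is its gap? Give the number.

5

Pre-movement form: The secretary will put what near the entrance.
The filler 'what' is interpreted as the direct object of 'put'. Fronting leaves a gap immediately after 'put':
What will the secretary put ___ near the entrance?
'put' is word 5.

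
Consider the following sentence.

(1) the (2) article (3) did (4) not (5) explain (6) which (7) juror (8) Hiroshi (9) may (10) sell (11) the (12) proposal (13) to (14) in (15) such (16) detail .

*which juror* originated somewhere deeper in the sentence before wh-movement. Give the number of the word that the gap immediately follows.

Before movement: Hiroshi may sell the proposal to which juror in such detail.
'which juror' is the object of the preposition 'to' (recipient of 'sell'). Wh-movement fronts it, leaving a gap right after 'to':
The article did not explain which juror Hiroshi may sell the proposal to ___ in such detail.
'to' is word 13.

13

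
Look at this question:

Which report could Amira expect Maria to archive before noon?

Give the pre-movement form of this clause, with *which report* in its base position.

Amira could expect Maria to archive which report before noon.

'which report' functions as the direct object of 'archive'. Fronting leaves a gap immediately after 'archive':
Which report could Amira expect Maria to archive ___ before noon?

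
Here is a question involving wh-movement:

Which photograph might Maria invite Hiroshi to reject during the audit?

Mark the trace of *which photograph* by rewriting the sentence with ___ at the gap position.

Pre-movement form: Maria might invite Hiroshi to reject which photograph during the audit.
The filler 'which photograph' is interpreted as the direct object of 'reject'. The gap is right after 'reject'.

Which photograph might Maria invite Hiroshi to reject ___ during the audit?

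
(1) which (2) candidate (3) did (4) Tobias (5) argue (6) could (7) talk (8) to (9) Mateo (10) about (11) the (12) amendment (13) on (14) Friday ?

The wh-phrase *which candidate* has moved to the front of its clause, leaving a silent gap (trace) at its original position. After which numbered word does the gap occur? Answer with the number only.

5

Pre-movement form: Tobias did argue which candidate could talk to Mateo about the amendment on Friday.
The filler 'which candidate' is interpreted as the subject of the clause embedded under 'argue'. It moves to the left edge, and the trace sits right after 'argue':
Which candidate did Tobias argue ___ could talk to Mateo about the amendment on Friday?
'argue' is word 5.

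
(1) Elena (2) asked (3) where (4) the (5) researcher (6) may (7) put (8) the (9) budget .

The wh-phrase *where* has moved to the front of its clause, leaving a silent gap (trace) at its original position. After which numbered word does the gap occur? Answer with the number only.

In situ: The researcher may put the budget where.
The filler 'where' is interpreted as the locative complement of 'put'. It moves to the left edge, and the trace sits right after 'budget':
Elena asked where the researcher may put the budget ___.
'budget' is word 9.

9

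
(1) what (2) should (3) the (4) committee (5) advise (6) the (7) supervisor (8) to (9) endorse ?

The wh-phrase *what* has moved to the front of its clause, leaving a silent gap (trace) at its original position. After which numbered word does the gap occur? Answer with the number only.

Pre-movement form: The committee should advise the supervisor to endorse what.
The filler 'what' is interpreted as the direct object of 'endorse'. Wh-movement fronts it, leaving a gap right after 'endorse':
What should the committee advise the supervisor to endorse ___?
'endorse' is word 9.

9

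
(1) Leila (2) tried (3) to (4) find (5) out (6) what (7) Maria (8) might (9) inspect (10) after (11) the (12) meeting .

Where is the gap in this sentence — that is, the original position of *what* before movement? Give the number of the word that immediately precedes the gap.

9

Before movement: Maria might inspect what after the meeting.
'what' is the direct object of 'inspect'. Fronting leaves a gap immediately after 'inspect':
Leila tried to find out what Maria might inspect ___ after the meeting.
'inspect' is word 9.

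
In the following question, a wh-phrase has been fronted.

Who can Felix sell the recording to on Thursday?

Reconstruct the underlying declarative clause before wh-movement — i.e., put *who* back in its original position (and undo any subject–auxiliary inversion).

'who' is the object of the preposition 'to' (recipient of 'sell'). It moves to the left edge, and the trace sits right after 'to':
Who can Felix sell the recording to ___ on Thursday?

Felix can sell the recording to who on Thursday.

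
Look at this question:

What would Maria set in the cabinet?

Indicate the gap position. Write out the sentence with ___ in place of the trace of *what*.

Pre-movement form: Maria would set what in the cabinet.
'what' is the direct object of 'set'. The gap is right after 'set'.

What would Maria set ___ in the cabinet?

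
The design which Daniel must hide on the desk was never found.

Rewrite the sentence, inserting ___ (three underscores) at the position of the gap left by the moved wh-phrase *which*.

The filler 'which' is interpreted as the direct object of 'hide'. The gap is right after 'hide'.

The design which Daniel must hide ___ on the desk was never found.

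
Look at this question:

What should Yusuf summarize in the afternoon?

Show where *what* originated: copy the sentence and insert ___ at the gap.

Before movement: Yusuf should summarize what in the afternoon.
The filler 'what' is interpreted as the direct object of 'summarize'. The gap is right after 'summarize'.

What should Yusuf summarize ___ in the afternoon?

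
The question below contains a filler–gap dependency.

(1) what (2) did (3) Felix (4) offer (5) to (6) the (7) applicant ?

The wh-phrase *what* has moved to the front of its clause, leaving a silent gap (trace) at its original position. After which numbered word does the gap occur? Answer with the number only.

4

Before movement: Felix did offer what to the applicant.
'what' functions as the direct object of 'offer'. Fronting leaves a gap immediately after 'offer':
What did Felix offer ___ to the applicant?
'offer' is word 4.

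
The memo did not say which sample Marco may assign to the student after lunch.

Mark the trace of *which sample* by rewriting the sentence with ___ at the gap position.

Before movement: Marco may assign which sample to the student after lunch.
'which sample' functions as the direct object of 'assign'. The gap is right after 'assign'.

The memo did not say which sample Marco may assign ___ to the student after lunch.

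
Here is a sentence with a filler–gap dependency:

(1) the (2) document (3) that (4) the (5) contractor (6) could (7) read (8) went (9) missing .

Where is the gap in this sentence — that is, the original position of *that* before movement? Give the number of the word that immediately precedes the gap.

'that' functions as the direct object of 'read'. Wh-movement fronts it, leaving a gap right after 'read':
The document that the contractor could read ___ went missing.
'read' is word 7.

7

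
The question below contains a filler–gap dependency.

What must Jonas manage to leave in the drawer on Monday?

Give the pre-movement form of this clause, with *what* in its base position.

'what' is the direct object of 'leave'. Fronting leaves a gap immediately after 'leave':
What must Jonas manage to leave ___ in the drawer on Monday?

Jonas must manage to leave what in the drawer on Monday.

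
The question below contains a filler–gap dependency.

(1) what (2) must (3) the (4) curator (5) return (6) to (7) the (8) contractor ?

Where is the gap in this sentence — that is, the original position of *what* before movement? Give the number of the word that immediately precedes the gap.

5

Before movement: The curator must return what to the contractor.
The filler 'what' is interpreted as the direct object of 'return'. Fronting leaves a gap immediately after 'return':
What must the curator return ___ to the contractor?
'return' is word 5.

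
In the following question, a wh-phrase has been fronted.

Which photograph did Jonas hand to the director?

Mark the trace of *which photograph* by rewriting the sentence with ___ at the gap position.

Pre-movement form: Jonas did hand which photograph to the director.
The filler 'which photograph' is interpreted as the direct object of 'hand'. The gap is right after 'hand'.

Which photograph did Jonas hand ___ to the director?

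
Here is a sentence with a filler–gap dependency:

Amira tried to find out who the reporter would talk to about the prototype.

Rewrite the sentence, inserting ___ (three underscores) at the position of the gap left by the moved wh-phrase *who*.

In situ: The reporter would talk to who about the prototype.
The filler 'who' is interpreted as the object of the preposition 'to'. The gap is right after 'to'.

Amira tried to find out who the reporter would talk to ___ about the prototype.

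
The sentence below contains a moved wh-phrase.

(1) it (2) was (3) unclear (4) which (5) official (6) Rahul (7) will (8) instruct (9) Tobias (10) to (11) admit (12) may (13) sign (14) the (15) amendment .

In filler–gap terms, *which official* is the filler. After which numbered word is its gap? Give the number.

11

In situ: Rahul will instruct Tobias to admit which official may sign the amendment.
'which official' functions as the subject of the clause embedded under 'admit'. Wh-movement fronts it, leaving a gap right after 'admit':
It was unclear which official Rahul will instruct Tobias to admit ___ may sign the amendment.
'admit' is word 11.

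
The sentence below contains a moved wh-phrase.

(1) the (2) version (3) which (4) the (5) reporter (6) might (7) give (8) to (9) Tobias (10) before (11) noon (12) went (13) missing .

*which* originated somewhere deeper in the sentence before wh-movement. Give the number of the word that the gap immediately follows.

The filler 'which' is interpreted as the direct object of 'give'. It moves to the left edge, and the trace sits right after 'give':
The version which the reporter might give ___ to Tobias before noon went missing.
'give' is word 7.

7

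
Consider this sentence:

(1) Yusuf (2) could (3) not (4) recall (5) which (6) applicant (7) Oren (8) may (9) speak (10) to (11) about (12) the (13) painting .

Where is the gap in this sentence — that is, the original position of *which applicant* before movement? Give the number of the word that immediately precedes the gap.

Underlying clause: Oren may speak to which applicant about the painting.
The filler 'which applicant' is interpreted as the object of the preposition 'to'. Wh-movement fronts it, leaving a gap right after 'to':
Yusuf could not recall which applicant Oren may speak to ___ about the painting.
'to' is word 10.

10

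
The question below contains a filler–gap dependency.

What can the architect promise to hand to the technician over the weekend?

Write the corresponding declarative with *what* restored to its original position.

The filler 'what' is interpreted as the direct object of 'hand'. Fronting leaves a gap immediately after 'hand':
What can the architect promise to hand ___ to the technician over the weekend?

The architect can promise to hand what to the technician over the weekend.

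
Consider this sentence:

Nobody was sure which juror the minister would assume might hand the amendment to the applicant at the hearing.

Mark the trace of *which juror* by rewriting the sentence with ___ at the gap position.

Nobody was sure which juror the minister would assume ___ might hand the amendment to the applicant at the hearing.

In situ: The minister would assume which juror might hand the amendment to the applicant at the hearing.
The filler 'which juror' is interpreted as the subject of the clause embedded under 'assume'. The gap is right after 'assume'.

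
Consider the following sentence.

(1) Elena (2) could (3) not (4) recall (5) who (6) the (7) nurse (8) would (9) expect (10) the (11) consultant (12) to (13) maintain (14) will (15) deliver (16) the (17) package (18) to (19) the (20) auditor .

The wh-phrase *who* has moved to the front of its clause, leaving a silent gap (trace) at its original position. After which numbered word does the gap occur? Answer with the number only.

13

Pre-movement form: The nurse would expect the consultant to maintain who will deliver the package to the auditor.
The filler 'who' is interpreted as the subject of the clause embedded under 'maintain'. Wh-movement fronts it, leaving a gap right after 'maintain':
Elena could not recall who the nurse would expect the consultant to maintain ___ will deliver the package to the auditor.
'maintain' is word 13.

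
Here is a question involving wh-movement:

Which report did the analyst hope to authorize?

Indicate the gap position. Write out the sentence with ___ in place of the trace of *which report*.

Which report did the analyst hope to authorize ___?

In situ: The analyst did hope to authorize which report.
'which report' functions as the direct object of 'authorize'. The gap is right after 'authorize'.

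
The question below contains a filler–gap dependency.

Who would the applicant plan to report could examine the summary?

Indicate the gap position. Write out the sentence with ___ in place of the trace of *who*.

Before movement: The applicant would plan to report who could examine the summary.
'who' functions as the subject of the clause embedded under 'report'. The gap is right after 'report'.

Who would the applicant plan to report ___ could examine the summary?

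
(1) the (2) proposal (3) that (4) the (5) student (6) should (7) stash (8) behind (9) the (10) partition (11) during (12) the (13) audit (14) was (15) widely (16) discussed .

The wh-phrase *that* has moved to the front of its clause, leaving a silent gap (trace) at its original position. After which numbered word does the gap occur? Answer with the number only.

'that' functions as the direct object of 'stash'. Wh-movement fronts it, leaving a gap right after 'stash':
The proposal that the student should stash ___ behind the partition during the audit was widely discussed.
'stash' is word 7.

7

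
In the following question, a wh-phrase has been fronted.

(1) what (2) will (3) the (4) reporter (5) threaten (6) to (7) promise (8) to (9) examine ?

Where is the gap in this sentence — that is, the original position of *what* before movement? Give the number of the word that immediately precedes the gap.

9

In situ: The reporter will threaten to promise to examine what.
'what' functions as the direct object of 'examine'. Wh-movement fronts it, leaving a gap right after 'examine':
What will the reporter threaten to promise to examine ___?
'examine' is word 9.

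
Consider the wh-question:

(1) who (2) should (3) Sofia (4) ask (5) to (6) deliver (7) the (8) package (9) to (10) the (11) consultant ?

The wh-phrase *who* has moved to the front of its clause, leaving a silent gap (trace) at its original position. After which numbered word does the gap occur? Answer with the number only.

4

Before movement: Sofia should ask who to deliver the package to the consultant.
'who' is the direct object of 'ask'. Fronting leaves a gap immediately after 'ask':
Who should Sofia ask ___ to deliver the package to the consultant?
'ask' is word 4.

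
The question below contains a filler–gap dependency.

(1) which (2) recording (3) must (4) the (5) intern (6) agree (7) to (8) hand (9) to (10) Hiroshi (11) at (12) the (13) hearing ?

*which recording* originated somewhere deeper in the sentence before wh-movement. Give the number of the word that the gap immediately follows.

8

In situ: The intern must agree to hand which recording to Hiroshi at the hearing.
The filler 'which recording' is interpreted as the direct object of 'hand'. It moves to the left edge, and the trace sits right after 'hand':
Which recording must the intern agree to hand ___ to Hiroshi at the hearing?
'hand' is word 8.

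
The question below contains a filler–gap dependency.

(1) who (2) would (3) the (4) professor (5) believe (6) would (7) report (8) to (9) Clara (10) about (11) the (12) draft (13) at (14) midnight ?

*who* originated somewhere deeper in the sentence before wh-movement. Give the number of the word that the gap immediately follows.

In situ: The professor would believe who would report to Clara about the draft at midnight.
'who' is the subject of the clause embedded under 'believe'. Fronting leaves a gap immediately after 'believe':
Who would the professor believe ___ would report to Clara about the draft at midnight?
'believe' is word 5.

5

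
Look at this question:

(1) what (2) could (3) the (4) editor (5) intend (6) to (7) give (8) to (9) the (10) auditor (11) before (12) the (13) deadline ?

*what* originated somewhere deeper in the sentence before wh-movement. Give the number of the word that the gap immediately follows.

Pre-movement form: The editor could intend to give what to the auditor before the deadline.
'what' is the direct object of 'give'. Fronting leaves a gap immediately after 'give':
What could the editor intend to give ___ to the auditor before the deadline?
'give' is word 7.

7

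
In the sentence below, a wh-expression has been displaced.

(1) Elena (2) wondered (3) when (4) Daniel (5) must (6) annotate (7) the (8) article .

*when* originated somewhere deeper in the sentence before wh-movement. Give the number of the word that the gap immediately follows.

8

Pre-movement form: Daniel must annotate the article when.
The filler 'when' is interpreted as the temporal adjunct. Wh-movement fronts it, leaving a gap right after 'article':
Elena wondered when Daniel must annotate the article ___.
'article' is word 8.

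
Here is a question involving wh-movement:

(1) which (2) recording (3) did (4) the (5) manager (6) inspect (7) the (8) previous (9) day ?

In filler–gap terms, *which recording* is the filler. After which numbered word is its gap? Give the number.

Pre-movement form: The manager did inspect which recording the previous day.
The filler 'which recording' is interpreted as the direct object of 'inspect'. Wh-movement fronts it, leaving a gap right after 'inspect':
Which recording did the manager inspect ___ the previous day?
'inspect' is word 6.

6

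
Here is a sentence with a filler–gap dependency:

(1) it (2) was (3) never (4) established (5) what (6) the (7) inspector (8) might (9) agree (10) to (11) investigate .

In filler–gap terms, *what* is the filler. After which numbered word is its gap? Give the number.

11

Before movement: The inspector might agree to investigate what.
The filler 'what' is interpreted as the direct object of 'investigate'. Wh-movement fronts it, leaving a gap right after 'investigate':
It was never established what the inspector might agree to investigate ___.
'investigate' is word 11.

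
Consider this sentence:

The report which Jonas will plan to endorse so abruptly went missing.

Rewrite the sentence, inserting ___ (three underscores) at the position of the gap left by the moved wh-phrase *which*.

The report which Jonas will plan to endorse ___ so abruptly went missing.

'which' functions as the direct object of 'endorse'. The gap is right after 'endorse'.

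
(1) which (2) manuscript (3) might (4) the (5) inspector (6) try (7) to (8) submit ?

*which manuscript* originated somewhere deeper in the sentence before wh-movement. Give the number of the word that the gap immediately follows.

8

Pre-movement form: The inspector might try to submit which manuscript.
The filler 'which manuscript' is interpreted as the direct object of 'submit'. It moves to the left edge, and the trace sits right after 'submit':
Which manuscript might the inspector try to submit ___?
'submit' is word 8.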